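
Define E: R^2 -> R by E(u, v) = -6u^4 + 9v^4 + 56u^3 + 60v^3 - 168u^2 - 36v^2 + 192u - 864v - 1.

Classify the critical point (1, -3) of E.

local maximum

The mixed partial ∂²E/∂u∂v is 0, so the Hessian at any point is diag(E_uu, E_vv) = diag(24(-3u^2 + 14u - 14), 36(3v^2 + 10v - 2)).
At (1, -3): H = diag(-72, -180).
Both eigenvalues are negative, so H is negative definite: a local maximum.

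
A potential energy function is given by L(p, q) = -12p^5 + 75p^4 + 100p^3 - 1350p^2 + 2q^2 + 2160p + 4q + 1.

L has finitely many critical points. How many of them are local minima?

2

L separates as a function of p plus a function of q, so ∇L=0 decouples.
∂L/∂p = -60(p - 4)(p - 3)(p - 1)(p + 3) = 0 at p ∈ {-3, 1, 3, 4}; ∂L/∂q = 4(q + 1) = 0 at q ∈ {-1}.
The Hessian is diagonal: diag(L_pp, L_qq). Second derivatives: L_pp(-3)=10080, L_pp(1)=-1440, L_pp(3)=720, L_pp(4)=-1260; L_qq(-1)=4.
Local minima occur where both diagonal entries positive: (-3, -1), (3, -1). Count: 2.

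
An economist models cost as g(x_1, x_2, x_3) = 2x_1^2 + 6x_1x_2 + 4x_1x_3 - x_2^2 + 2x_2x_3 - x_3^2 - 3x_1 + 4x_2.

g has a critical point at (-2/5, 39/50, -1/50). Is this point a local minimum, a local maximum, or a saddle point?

saddle point

The Hessian is constant: H = [[4, 6, 4], [6, -2, 2], [4, 2, -2]].
Leading principal minors: Δ₁ = 4, Δ₂ = -44, Δ₃ = 200.
The minors fit neither the all-positive nor the alternating-sign pattern, so H is indefinite: a saddle point.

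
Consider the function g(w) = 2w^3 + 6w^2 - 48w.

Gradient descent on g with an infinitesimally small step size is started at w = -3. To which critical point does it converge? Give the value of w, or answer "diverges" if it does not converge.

g'(w) = 6(w - 2)(w + 4), so g'(-3) = -30.
Gradient descent moves in the -g' direction, i.e. w is increasing.
The nearest critical point in that direction is w = 2, where g'' = 36 > 0 (a local minimum). The iterate converges there.

2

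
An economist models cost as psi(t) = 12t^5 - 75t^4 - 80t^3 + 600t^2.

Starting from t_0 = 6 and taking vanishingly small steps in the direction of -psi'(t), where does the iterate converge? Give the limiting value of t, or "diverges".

psi'(t) = 60t(t - 5)(t - 2)(t + 2), so psi'(6) = 11520.
Gradient descent moves in the -psi' direction, i.e. t is decreasing.
The nearest critical point in that direction is t = 5, where psi'' = 6300 > 0 (a local minimum). The iterate converges there.

5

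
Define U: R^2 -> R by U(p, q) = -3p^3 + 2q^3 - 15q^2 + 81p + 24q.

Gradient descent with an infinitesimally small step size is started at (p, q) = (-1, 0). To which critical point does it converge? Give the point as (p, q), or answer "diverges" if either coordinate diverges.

U is separable, so gradient descent decouples: p follows -∂U/∂p, q follows -∂U/∂q.
∂U/∂p = -9(p - 3)(p + 3); at p=-1 this is 72, so p decreases.
∂U/∂q = 6(q - 4)(q - 1); at q=0 this is 24, so q decreases.
The q-coordinate has no critical point in that direction and runs off to infinity.

diverges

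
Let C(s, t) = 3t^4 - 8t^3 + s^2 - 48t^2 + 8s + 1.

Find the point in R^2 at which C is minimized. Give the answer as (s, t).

(-4, 4)

C(s,t) separates as P(s) + Q(t) + 1, so its minimum is min P + min Q + 1.
P'(s) = 2s + 8 vanishes at s ∈ {-4}; Q'(t) = 12t(t - 4)(t + 2) vanishes at t ∈ {-2, 0, 4}.
Local minima of P (where P''>0): P(-4)=-16. Local minima of Q: Q(-2)=-80, Q(4)=-512.
So the global minimum of C is P(-4) + Q(4) + 1 = -16 − 512 + 1 = -527, attained at (-4, 4).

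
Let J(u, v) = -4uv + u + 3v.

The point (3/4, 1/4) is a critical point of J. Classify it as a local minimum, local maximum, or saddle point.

The Hessian of J is constant: H = [[0, -4], [-4, 0]].
det(H) = 0·0 − (-4)² = -16.
Since det(H) < 0, H is indefinite and the critical point is a saddle point.

saddle point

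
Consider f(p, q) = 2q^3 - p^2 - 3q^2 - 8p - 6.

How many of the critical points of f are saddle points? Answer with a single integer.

1

f separates as a function of p plus a function of q, so ∇f=0 decouples.
∂f/∂p = -2(p + 4) = 0 at p ∈ {-4}; ∂f/∂q = 6q(q - 1) = 0 at q ∈ {0, 1}.
The Hessian is diagonal: diag(f_pp, f_qq). Second derivatives: f_pp(-4)=-2; f_qq(0)=-6, f_qq(1)=6.
Saddle points occur where the two diagonal entries have opposite signs: (-4, 1). Count: 1.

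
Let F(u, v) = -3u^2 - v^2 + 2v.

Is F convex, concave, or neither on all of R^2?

concave

F is quadratic, so its Hessian is the constant matrix H = [[-6, 0], [0, -2]].
det(H) = 12, tr(H) = -8.
det(H) > 0 and tr(H) < 0, so H is negative definite everywhere: concave.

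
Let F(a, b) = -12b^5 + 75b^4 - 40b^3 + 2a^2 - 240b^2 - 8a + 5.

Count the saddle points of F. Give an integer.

2

F separates as a function of a plus a function of b, so ∇F=0 decouples.
∂F/∂a = 4(a - 2) = 0 at a ∈ {2}; ∂F/∂b = -60b(b - 4)(b - 2)(b + 1) = 0 at b ∈ {-1, 0, 2, 4}.
The Hessian is diagonal: diag(F_aa, F_bb). Second derivatives: F_aa(2)=4; F_bb(-1)=900, F_bb(0)=-480, F_bb(2)=720, F_bb(4)=-2400.
Saddle points occur where the two diagonal entries have opposite signs: (2, 0), (2, 4). Count: 2.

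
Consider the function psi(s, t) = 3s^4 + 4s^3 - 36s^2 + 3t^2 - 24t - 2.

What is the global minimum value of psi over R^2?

-239

psi(s,t) separates as P(s) + Q(t) − 2, so its minimum is min P + min Q − 2.
P'(s) = 12s(s - 2)(s + 3) vanishes at s ∈ {-3, 0, 2}; Q'(t) = 6(t - 4) vanishes at t ∈ {4}.
Local minima of P (where P''>0): P(-3)=-189, P(2)=-64. Local minima of Q: Q(4)=-48.
So the global minimum of psi is P(-3) + Q(4) − 2 = -189 − 48 − 2 = -239, attained at (-3, 4).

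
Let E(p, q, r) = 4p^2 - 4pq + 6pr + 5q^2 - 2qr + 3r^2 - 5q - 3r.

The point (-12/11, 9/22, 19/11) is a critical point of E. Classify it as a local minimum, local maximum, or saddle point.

local minimum

The Hessian is constant: H = [[8, -4, 6], [-4, 10, -2], [6, -2, 6]].
Leading principal minors: Δ₁ = 8, Δ₂ = 64, Δ₃ = 88.
All leading minors are positive, so H is positive definite: a local minimum.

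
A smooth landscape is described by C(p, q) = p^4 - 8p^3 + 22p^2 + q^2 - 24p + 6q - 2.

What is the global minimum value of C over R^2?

-20

C(p,q) separates as A(p) + B(q) − 2, so its minimum is min A + min B − 2.
A'(p) = 4(p - 3)(p - 2)(p - 1) vanishes at p ∈ {1, 2, 3}; B'(q) = 2q + 6 vanishes at q ∈ {-3}.
Local minima of A (where A''>0): A(1)=-9, A(3)=-9. Local minima of B: B(-3)=-9.
So the global minimum of C is A(1) + B(-3) − 2 = -9 − 9 − 2 = -20, attained at (1, -3).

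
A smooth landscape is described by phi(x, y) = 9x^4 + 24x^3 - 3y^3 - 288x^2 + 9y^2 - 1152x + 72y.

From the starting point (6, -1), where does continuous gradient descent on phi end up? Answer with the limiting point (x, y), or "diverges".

phi is separable, so gradient descent decouples: x follows -∂phi/∂x, y follows -∂phi/∂y.
∂phi/∂x = 36(x - 4)(x + 2)(x + 4); at x=6 this is 5760, so x decreases.
∂phi/∂y = -9(y - 4)(y + 2); at y=-1 this is 45, so y decreases.
x converges to its nearest critical value 4 (a local min of the x-part); y converges to -2. The iterate converges to (4, -2).

(4, -2)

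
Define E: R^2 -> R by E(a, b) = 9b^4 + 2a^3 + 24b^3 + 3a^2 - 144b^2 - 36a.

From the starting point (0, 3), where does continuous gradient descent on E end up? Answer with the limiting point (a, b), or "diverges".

(2, 2)

E is separable, so gradient descent decouples: a follows -∂E/∂a, b follows -∂E/∂b.
∂E/∂a = 6(a - 2)(a + 3); at a=0 this is -36, so a increases.
∂E/∂b = 36b(b - 2)(b + 4); at b=3 this is 756, so b decreases.
a converges to its nearest critical value 2 (a local min of the a-part); b converges to 2. The iterate converges to (2, 2).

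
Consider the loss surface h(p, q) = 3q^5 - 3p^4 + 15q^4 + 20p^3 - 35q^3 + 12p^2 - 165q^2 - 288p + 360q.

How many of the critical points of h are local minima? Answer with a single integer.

h separates as a function of p plus a function of q, so ∇h=0 decouples.
∂h/∂p = -12(p - 4)(p - 3)(p + 2) = 0 at p ∈ {-2, 3, 4}; ∂h/∂q = 15(q - 2)(q - 1)(q + 3)(q + 4) = 0 at q ∈ {-4, -3, 1, 2}.
The Hessian is diagonal: diag(h_pp, h_qq). Second derivatives: h_pp(-2)=-360, h_pp(3)=60, h_pp(4)=-72; h_qq(-4)=-450, h_qq(-3)=300, h_qq(1)=-300, h_qq(2)=450.
Local minima occur where both diagonal entries positive: (3, -3), (3, 2). Count: 2.

2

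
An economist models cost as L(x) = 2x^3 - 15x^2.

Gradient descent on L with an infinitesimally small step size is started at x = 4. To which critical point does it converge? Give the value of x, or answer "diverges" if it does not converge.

L'(x) = 6x(x - 5), so L'(4) = -24.
Gradient descent moves in the -L' direction, i.e. x is increasing.
The nearest critical point in that direction is x = 5, where L'' = 30 > 0 (a local minimum). The iterate converges there.

5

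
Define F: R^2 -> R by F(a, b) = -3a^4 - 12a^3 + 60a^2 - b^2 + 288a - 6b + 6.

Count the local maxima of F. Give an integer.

F separates as a function of a plus a function of b, so ∇F=0 decouples.
∂F/∂a = -12(a - 3)(a + 2)(a + 4) = 0 at a ∈ {-4, -2, 3}; ∂F/∂b = -2(b + 3) = 0 at b ∈ {-3}.
The Hessian is diagonal: diag(F_aa, F_bb). Second derivatives: F_aa(-4)=-168, F_aa(-2)=120, F_aa(3)=-420; F_bb(-3)=-2.
Local maxima occur where both diagonal entries negative: (-4, -3), (3, -3). Count: 2.

2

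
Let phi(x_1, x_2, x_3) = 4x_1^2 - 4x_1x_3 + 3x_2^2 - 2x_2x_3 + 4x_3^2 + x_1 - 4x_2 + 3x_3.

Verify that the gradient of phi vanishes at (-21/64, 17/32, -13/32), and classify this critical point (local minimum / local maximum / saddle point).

∇phi = (8x_1 - 4x_3 + 1, 6x_2 - 2x_3 - 4, -4x_1 - 2x_2 + 8x_3 + 3); substituting (-21/64, 17/32, -13/32) gives ∇phi = (0, 0, 0), so (-21/64, 17/32, -13/32) is indeed a critical point.
The Hessian is constant: H = [[8, 0, -4], [0, 6, -2], [-4, -2, 8]].
Leading principal minors: Δ₁ = 8, Δ₂ = 48, Δ₃ = 256.
All leading minors are positive, so H is positive definite: a local minimum.

local minimum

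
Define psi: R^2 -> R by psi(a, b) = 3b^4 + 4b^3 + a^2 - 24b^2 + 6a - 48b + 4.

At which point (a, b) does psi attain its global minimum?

psi(a,b) separates as P(a) + Q(b) + 4, so its minimum is min P + min Q + 4.
P'(a) = 2a + 6 vanishes at a ∈ {-3}; Q'(b) = 12(b - 2)(b + 1)(b + 2) vanishes at b ∈ {-2, -1, 2}.
Local minima of P (where P''>0): P(-3)=-9. Local minima of Q: Q(-2)=16, Q(2)=-112.
So the global minimum of psi is P(-3) + Q(2) + 4 = -9 − 112 + 4 = -117, attained at (-3, 2).

(-3, 2)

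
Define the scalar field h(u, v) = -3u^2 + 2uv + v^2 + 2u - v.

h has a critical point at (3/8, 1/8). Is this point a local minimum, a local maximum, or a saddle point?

The Hessian of h is constant: H = [[-6, 2], [2, 2]].
det(H) = (-6)·2 − 2² = -16.
Since det(H) < 0, H is indefinite and the critical point is a saddle point.

saddle point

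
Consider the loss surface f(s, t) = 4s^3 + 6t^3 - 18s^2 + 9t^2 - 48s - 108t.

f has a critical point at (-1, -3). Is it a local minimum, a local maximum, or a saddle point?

local maximum

The mixed partial ∂²f/∂s∂t is 0, so the Hessian at any point is diag(f_ss, f_tt) = diag(12(2s - 3), 18(2t + 1)).
At (-1, -3): H = diag(-60, -90).
Both eigenvalues are negative, so H is negative definite: a local maximum.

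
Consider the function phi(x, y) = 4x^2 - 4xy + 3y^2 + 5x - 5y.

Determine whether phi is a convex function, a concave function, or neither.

convex

phi is quadratic, so its Hessian is the constant matrix H = [[8, -4], [-4, 6]].
det(H) = 32, tr(H) = 14.
det(H) > 0 and tr(H) > 0, so H is positive definite everywhere: convex.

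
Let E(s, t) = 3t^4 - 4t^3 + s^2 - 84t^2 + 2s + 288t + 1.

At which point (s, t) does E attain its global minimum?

E(s,t) separates as P(s) + Q(t) + 1, so its minimum is min P + min Q + 1.
P'(s) = 2s + 2 vanishes at s ∈ {-1}; Q'(t) = 12(t - 3)(t - 2)(t + 4) vanishes at t ∈ {-4, 2, 3}.
Local minima of P (where P''>0): P(-1)=-1. Local minima of Q: Q(-4)=-1472, Q(3)=243.
So the global minimum of E is P(-1) + Q(-4) + 1 = -1 − 1472 + 1 = -1472, attained at (-1, -4).

(-1, -4)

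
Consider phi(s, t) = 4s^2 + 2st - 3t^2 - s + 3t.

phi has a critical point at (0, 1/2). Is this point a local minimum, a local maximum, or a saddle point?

The Hessian of phi is constant: H = [[8, 2], [2, -6]].
det(H) = 8·(-6) − 2² = -52.
Since det(H) < 0, H is indefinite and the critical point is a saddle point.

saddle point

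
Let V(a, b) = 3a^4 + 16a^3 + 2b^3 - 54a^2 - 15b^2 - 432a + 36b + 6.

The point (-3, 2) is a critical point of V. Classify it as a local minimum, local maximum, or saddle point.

local maximum

The mixed partial ∂²V/∂a∂b is 0, so the Hessian at any point is diag(V_aa, V_bb) = diag(12(3a^2 + 8a - 9), 6(2b - 5)).
At (-3, 2): H = diag(-72, -6).
Both eigenvalues are negative, so H is negative definite: a local maximum.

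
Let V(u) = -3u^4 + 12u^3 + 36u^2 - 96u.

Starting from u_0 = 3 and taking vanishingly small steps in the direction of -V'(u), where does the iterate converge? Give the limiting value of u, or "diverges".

1

V'(u) = -12(u - 4)(u - 1)(u + 2), so V'(3) = 120.
Gradient descent moves in the -V' direction, i.e. u is decreasing.
The nearest critical point in that direction is u = 1, where V'' = 108 > 0 (a local minimum). The iterate converges there.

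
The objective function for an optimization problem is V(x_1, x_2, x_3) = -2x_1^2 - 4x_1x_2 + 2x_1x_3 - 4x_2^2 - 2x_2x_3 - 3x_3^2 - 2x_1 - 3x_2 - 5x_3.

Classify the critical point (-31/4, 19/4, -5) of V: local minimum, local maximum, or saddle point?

local maximum

The Hessian is constant: H = [[-4, -4, 2], [-4, -8, -2], [2, -2, -6]].
Leading principal minors: Δ₁ = -4, Δ₂ = 16, Δ₃ = -16.
The minors alternate sign starting negative (−, +, −), so H is negative definite: a local maximum.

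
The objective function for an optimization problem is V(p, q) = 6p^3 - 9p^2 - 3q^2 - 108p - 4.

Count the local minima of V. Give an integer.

0

V separates as a function of p plus a function of q, so ∇V=0 decouples.
∂V/∂p = 18(p - 3)(p + 2) = 0 at p ∈ {-2, 3}; ∂V/∂q = -6q = 0 at q ∈ {0}.
The Hessian is diagonal: diag(V_pp, V_qq). Second derivatives: V_pp(-2)=-90, V_pp(3)=90; V_qq(0)=-6.
Local minima occur where both diagonal entries positive: none. Count: 0.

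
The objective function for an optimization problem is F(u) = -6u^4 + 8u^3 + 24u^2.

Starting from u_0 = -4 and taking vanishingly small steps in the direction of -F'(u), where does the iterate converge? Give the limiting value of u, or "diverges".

diverges

F'(u) = -24u(u - 2)(u + 1), so F'(-4) = 1728.
Gradient descent moves in the -F' direction, i.e. u is decreasing.
There is no critical point below u=-4, and F' keeps the same sign, so the iterate runs off to −∞.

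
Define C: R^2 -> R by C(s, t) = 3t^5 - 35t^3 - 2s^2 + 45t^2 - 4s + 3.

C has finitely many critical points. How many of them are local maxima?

2

C separates as a function of s plus a function of t, so ∇C=0 decouples.
∂C/∂s = -4(s + 1) = 0 at s ∈ {-1}; ∂C/∂t = 15t(t - 2)(t - 1)(t + 3) = 0 at t ∈ {-3, 0, 1, 2}.
The Hessian is diagonal: diag(C_ss, C_tt). Second derivatives: C_ss(-1)=-4; C_tt(-3)=-900, C_tt(0)=90, C_tt(1)=-60, C_tt(2)=150.
Local maxima occur where both diagonal entries negative: (-1, -3), (-1, 1). Count: 2.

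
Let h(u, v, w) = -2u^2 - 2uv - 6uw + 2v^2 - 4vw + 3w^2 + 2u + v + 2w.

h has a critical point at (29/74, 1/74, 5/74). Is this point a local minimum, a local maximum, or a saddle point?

The Hessian is constant: H = [[-4, -2, -6], [-2, 4, -4], [-6, -4, 6]].
Leading principal minors: Δ₁ = -4, Δ₂ = -20, Δ₃ = -296.
The minors fit neither the all-positive nor the alternating-sign pattern, so H is indefinite: a saddle point.

saddle point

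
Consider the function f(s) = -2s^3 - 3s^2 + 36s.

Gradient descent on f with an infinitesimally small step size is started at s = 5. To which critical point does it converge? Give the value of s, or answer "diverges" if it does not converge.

diverges

f'(s) = -6(s - 2)(s + 3), so f'(5) = -144.
Gradient descent moves in the -f' direction, i.e. s is increasing.
There is no critical point above s=5, and f' keeps the same sign, so the iterate runs off to +∞.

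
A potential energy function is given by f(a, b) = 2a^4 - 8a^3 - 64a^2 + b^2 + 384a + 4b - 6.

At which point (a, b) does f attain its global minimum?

f(a,b) separates as P(a) + Q(b) − 6, so its minimum is min P + min Q − 6.
P'(a) = 8(a - 4)(a - 3)(a + 4) vanishes at a ∈ {-4, 3, 4}; Q'(b) = 2b + 4 vanishes at b ∈ {-2}.
Local minima of P (where P''>0): P(-4)=-1536, P(4)=512. Local minima of Q: Q(-2)=-4.
So the global minimum of f is P(-4) + Q(-2) − 6 = -1536 − 4 − 6 = -1546, attained at (-4, -2).

(-4, -2)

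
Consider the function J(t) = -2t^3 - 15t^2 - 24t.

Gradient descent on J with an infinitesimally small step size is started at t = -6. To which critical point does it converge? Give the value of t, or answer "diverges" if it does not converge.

-4

J'(t) = -6(t + 1)(t + 4), so J'(-6) = -60.
Gradient descent moves in the -J' direction, i.e. t is increasing.
The nearest critical point in that direction is t = -4, where J'' = 18 > 0 (a local minimum). The iterate converges there.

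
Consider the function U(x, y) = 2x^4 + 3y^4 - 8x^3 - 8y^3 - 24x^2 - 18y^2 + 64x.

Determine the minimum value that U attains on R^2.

-263

U(x,y) separates as P(x) + Q(y), so its minimum is min P + min Q.
P'(x) = 8(x - 4)(x - 1)(x + 2) vanishes at x ∈ {-2, 1, 4}; Q'(y) = 12y(y - 3)(y + 1) vanishes at y ∈ {-1, 0, 3}.
Local minima of P (where P''>0): P(-2)=-128, P(4)=-128. Local minima of Q: Q(-1)=-7, Q(3)=-135.
So the global minimum of U is P(-2) + Q(3) = -128 − 135 = -263, attained at (-2, 3).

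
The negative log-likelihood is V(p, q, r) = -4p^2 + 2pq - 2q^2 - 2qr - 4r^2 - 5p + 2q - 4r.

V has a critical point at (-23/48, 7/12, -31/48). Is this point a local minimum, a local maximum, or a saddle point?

The Hessian is constant: H = [[-8, 2, 0], [2, -4, -2], [0, -2, -8]].
Leading principal minors: Δ₁ = -8, Δ₂ = 28, Δ₃ = -192.
The minors alternate sign starting negative (−, +, −), so H is negative definite: a local maximum.

local maximum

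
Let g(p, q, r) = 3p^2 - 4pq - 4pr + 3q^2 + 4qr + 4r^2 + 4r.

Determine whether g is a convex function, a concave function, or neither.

g is quadratic, so its Hessian is the constant matrix H = [[6, -4, -4], [-4, 6, 4], [-4, 4, 8]].
Leading principal minors: 6, 20, 96.
All positive ⇒ H ≻ 0 ⇒ convex.

convex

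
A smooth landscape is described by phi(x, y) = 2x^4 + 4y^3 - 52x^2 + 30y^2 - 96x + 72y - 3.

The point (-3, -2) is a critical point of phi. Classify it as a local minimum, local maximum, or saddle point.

The mixed partial ∂²phi/∂x∂y is 0, so the Hessian at any point is diag(phi_xx, phi_yy) = diag(8(3x^2 - 13), 12(2y + 5)).
At (-3, -2): H = diag(112, 12).
Both eigenvalues are positive, so H is positive definite: a local minimum.

local minimum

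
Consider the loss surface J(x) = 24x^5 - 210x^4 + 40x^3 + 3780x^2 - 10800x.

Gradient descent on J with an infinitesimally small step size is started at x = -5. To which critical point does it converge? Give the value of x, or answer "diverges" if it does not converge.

diverges

J'(x) = 120(x - 5)(x - 3)(x - 2)(x + 3), so J'(-5) = 134400.
Gradient descent moves in the -J' direction, i.e. x is decreasing.
There is no critical point below x=-5, and J' keeps the same sign, so the iterate runs off to −∞.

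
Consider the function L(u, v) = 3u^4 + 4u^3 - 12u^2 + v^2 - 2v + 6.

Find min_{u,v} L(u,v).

-27

L(u,v) separates as P(u) + Q(v) + 6, so its minimum is min P + min Q + 6.
P'(u) = 12u(u - 1)(u + 2) vanishes at u ∈ {-2, 0, 1}; Q'(v) = 2v - 2 vanishes at v ∈ {1}.
Local minima of P (where P''>0): P(-2)=-32, P(1)=-5. Local minima of Q: Q(1)=-1.
So the global minimum of L is P(-2) + Q(1) + 6 = -32 − 1 + 6 = -27, attained at (-2, 1).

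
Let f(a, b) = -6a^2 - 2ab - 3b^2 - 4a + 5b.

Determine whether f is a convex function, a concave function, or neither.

concave

f is quadratic, so its Hessian is the constant matrix H = [[-12, -2], [-2, -6]].
det(H) = 68, tr(H) = -18.
det(H) > 0 and tr(H) < 0, so H is negative definite everywhere: concave.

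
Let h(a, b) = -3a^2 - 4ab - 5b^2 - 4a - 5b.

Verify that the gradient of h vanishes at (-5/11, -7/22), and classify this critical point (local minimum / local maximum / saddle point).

local maximum

∇h = (-6a - 4b - 4, -4a - 10b - 5); substituting (-5/11, -7/22) gives ∇h = (0, 0), so (-5/11, -7/22) is indeed a critical point.
The Hessian of h is constant: H = [[-6, -4], [-4, -10]].
det(H) = (-6)·(-10) − (-4)² = 44.
det(H) > 0 and tr(H) = -16 < 0, so H is negative definite and the point is a local maximum.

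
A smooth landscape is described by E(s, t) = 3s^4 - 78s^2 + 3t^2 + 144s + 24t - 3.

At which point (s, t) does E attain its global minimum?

E(s,t) separates as P(s) + Q(t) − 3, so its minimum is min P + min Q − 3.
P'(s) = 12(s - 3)(s - 1)(s + 4) vanishes at s ∈ {-4, 1, 3}; Q'(t) = 6(t + 4) vanishes at t ∈ {-4}.
Local minima of P (where P''>0): P(-4)=-1056, P(3)=-27. Local minima of Q: Q(-4)=-48.
So the global minimum of E is P(-4) + Q(-4) − 3 = -1056 − 48 − 3 = -1107, attained at (-4, -4).

(-4, -4)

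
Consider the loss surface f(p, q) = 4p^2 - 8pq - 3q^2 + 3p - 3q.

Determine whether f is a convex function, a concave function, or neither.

neither

f is quadratic, so its Hessian is the constant matrix H = [[8, -8], [-8, -6]].
det(H) = -112, tr(H) = 2.
det(H) < 0, so H is indefinite: neither convex nor concave.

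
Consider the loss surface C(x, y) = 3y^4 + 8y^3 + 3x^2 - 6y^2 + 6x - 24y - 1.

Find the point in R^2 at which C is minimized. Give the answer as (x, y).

(-1, 1)

C(x,y) separates as P(x) + Q(y) − 1, so its minimum is min P + min Q − 1.
P'(x) = 6x + 6 vanishes at x ∈ {-1}; Q'(y) = 12(y - 1)(y + 1)(y + 2) vanishes at y ∈ {-2, -1, 1}.
Local minima of P (where P''>0): P(-1)=-3. Local minima of Q: Q(-2)=8, Q(1)=-19.
So the global minimum of C is P(-1) + Q(1) − 1 = -3 − 19 − 1 = -23, attained at (-1, 1).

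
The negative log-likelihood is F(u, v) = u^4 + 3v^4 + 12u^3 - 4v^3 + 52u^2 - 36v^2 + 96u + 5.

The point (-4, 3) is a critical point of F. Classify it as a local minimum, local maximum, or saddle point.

local minimum

The mixed partial ∂²F/∂u∂v is 0, so the Hessian at any point is diag(F_uu, F_vv) = diag(4(3u^2 + 18u + 26), 12(3v^2 - 2v - 6)).
At (-4, 3): H = diag(8, 180).
Both eigenvalues are positive, so H is positive definite: a local minimum.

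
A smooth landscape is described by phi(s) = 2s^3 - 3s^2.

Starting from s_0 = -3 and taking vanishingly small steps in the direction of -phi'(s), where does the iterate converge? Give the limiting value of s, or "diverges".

diverges

phi'(s) = 6s(s - 1), so phi'(-3) = 72.
Gradient descent moves in the -phi' direction, i.e. s is decreasing.
There is no critical point below s=-3, and phi' keeps the same sign, so the iterate runs off to −∞.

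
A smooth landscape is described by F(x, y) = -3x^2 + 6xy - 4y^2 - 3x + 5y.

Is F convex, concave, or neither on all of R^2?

F is quadratic, so its Hessian is the constant matrix H = [[-6, 6], [6, -8]].
det(H) = 12, tr(H) = -14.
det(H) > 0 and tr(H) < 0, so H is negative definite everywhere: concave.

concave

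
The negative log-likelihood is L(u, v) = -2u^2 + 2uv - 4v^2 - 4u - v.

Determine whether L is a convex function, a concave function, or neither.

concave

L is quadratic, so its Hessian is the constant matrix H = [[-4, 2], [2, -8]].
det(H) = 28, tr(H) = -12.
det(H) > 0 and tr(H) < 0, so H is negative definite everywhere: concave.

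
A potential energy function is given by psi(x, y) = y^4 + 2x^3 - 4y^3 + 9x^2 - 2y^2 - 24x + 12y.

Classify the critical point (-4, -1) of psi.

saddle point

The mixed partial ∂²psi/∂x∂y is 0, so the Hessian at any point is diag(psi_xx, psi_yy) = diag(6(2x + 3), 4(3y^2 - 6y - 1)).
At (-4, -1): H = diag(-30, 32).
The eigenvalues have opposite signs, so H is indefinite: a saddle point.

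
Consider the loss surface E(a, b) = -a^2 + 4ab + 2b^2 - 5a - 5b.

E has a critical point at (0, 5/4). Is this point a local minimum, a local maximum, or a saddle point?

The Hessian of E is constant: H = [[-2, 4], [4, 4]].
det(H) = (-2)·4 − 4² = -24.
Since det(H) < 0, H is indefinite and the critical point is a saddle point.

saddle point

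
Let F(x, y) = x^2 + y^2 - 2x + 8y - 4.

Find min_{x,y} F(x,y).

-21

F(x,y) separates as P(x) + Q(y) − 4, so its minimum is min P + min Q − 4.
P'(x) = 2x - 2 vanishes at x ∈ {1}; Q'(y) = 2y + 8 vanishes at y ∈ {-4}.
Local minima of P (where P''>0): P(1)=-1. Local minima of Q: Q(-4)=-16.
So the global minimum of F is P(1) + Q(-4) − 4 = -1 − 16 − 4 = -21, attained at (1, -4).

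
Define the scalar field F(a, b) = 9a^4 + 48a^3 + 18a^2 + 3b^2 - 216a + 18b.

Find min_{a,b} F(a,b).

-168

F(a,b) separates as P(a) + Q(b), so its minimum is min P + min Q.
P'(a) = 36(a - 1)(a + 2)(a + 3) vanishes at a ∈ {-3, -2, 1}; Q'(b) = 6b + 18 vanishes at b ∈ {-3}.
Local minima of P (where P''>0): P(-3)=243, P(1)=-141. Local minima of Q: Q(-3)=-27.
So the global minimum of F is P(1) + Q(-3) = -141 − 27 = -168, attained at (1, -3).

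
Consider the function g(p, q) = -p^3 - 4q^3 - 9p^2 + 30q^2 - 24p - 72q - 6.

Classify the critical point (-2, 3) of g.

local maximum

The mixed partial ∂²g/∂p∂q is 0, so the Hessian at any point is diag(g_pp, g_qq) = diag(-6(p + 3), 12(-2q + 5)).
At (-2, 3): H = diag(-6, -12).
Both eigenvalues are negative, so H is negative definite: a local maximum.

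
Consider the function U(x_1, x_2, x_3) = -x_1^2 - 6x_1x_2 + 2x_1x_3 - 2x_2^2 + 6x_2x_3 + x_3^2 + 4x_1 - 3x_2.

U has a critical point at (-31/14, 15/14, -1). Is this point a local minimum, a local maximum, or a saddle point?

saddle point

The Hessian is constant: H = [[-2, -6, 2], [-6, -4, 6], [2, 6, 2]].
Leading principal minors: Δ₁ = -2, Δ₂ = -28, Δ₃ = -112.
The minors fit neither the all-positive nor the alternating-sign pattern, so H is indefinite: a saddle point.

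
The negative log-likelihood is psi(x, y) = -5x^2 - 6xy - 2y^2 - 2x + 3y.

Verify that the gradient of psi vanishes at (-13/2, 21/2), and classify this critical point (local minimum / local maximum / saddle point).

∇psi = (-10x - 6y - 2, -6x - 4y + 3); substituting (-13/2, 21/2) gives ∇psi = (0, 0), so (-13/2, 21/2) is indeed a critical point.
The Hessian of psi is constant: H = [[-10, -6], [-6, -4]].
det(H) = (-10)·(-4) − (-6)² = 4.
det(H) > 0 and tr(H) = -14 < 0, so H is negative definite and the point is a local maximum.

local maximum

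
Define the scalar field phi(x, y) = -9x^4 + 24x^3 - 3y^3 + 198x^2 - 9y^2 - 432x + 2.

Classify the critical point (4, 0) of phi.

local maximum

The mixed partial ∂²phi/∂x∂y is 0, so the Hessian at any point is diag(phi_xx, phi_yy) = diag(36(-3x^2 + 4x + 11), -18(y + 1)).
At (4, 0): H = diag(-756, -18).
Both eigenvalues are negative, so H is negative definite: a local maximum.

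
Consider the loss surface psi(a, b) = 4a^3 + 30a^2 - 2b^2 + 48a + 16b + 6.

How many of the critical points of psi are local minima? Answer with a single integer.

psi separates as a function of a plus a function of b, so ∇psi=0 decouples.
∂psi/∂a = 12(a + 1)(a + 4) = 0 at a ∈ {-4, -1}; ∂psi/∂b = -4(b - 4) = 0 at b ∈ {4}.
The Hessian is diagonal: diag(psi_aa, psi_bb). Second derivatives: psi_aa(-4)=-36, psi_aa(-1)=36; psi_bb(4)=-4.
Local minima occur where both diagonal entries positive: none. Count: 0.

0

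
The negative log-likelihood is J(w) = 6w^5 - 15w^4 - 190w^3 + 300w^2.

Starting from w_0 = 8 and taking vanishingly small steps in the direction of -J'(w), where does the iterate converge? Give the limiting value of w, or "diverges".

J'(w) = 30w(w - 5)(w - 1)(w + 4), so J'(8) = 60480.
Gradient descent moves in the -J' direction, i.e. w is decreasing.
The nearest critical point in that direction is w = 5, where J'' = 5400 > 0 (a local minimum). The iterate converges there.

5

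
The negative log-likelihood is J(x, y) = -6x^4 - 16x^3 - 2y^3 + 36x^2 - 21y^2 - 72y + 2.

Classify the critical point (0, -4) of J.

The mixed partial ∂²J/∂x∂y is 0, so the Hessian at any point is diag(J_xx, J_yy) = diag(24(-3x^2 - 4x + 3), -6(2y + 7)).
At (0, -4): H = diag(72, 6).
Both eigenvalues are positive, so H is positive definite: a local minimum.

local minimum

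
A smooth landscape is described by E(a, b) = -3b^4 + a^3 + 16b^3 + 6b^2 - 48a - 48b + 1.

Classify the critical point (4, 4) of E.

The mixed partial ∂²E/∂a∂b is 0, so the Hessian at any point is diag(E_aa, E_bb) = diag(6a, 12(-3b^2 + 8b + 1)).
At (4, 4): H = diag(24, -180).
The eigenvalues have opposite signs, so H is indefinite: a saddle point.

saddle point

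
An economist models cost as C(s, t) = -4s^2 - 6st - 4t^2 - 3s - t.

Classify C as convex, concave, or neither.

C is quadratic, so its Hessian is the constant matrix H = [[-8, -6], [-6, -8]].
det(H) = 28, tr(H) = -16.
det(H) > 0 and tr(H) < 0, so H is negative definite everywhere: concave.

concave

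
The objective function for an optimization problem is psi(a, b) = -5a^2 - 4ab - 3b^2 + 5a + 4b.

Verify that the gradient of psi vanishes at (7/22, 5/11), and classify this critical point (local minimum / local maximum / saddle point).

local maximum

∇psi = (-10a - 4b + 5, -4a - 6b + 4); substituting (7/22, 5/11) gives ∇psi = (0, 0), so (7/22, 5/11) is indeed a critical point.
The Hessian of psi is constant: H = [[-10, -4], [-4, -6]].
det(H) = (-10)·(-6) − (-4)² = 44.
det(H) > 0 and tr(H) = -16 < 0, so H is negative definite and the point is a local maximum.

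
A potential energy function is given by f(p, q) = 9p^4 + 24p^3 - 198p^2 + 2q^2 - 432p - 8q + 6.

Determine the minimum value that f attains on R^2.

-1703

f(p,q) separates as A(p) + B(q) + 6, so its minimum is min A + min B + 6.
A'(p) = 36(p - 3)(p + 1)(p + 4) vanishes at p ∈ {-4, -1, 3}; B'(q) = 4q - 8 vanishes at q ∈ {2}.
Local minima of A (where A''>0): A(-4)=-672, A(3)=-1701. Local minima of B: B(2)=-8.
So the global minimum of f is A(3) + B(2) + 6 = -1701 − 8 + 6 = -1703, attained at (3, 2).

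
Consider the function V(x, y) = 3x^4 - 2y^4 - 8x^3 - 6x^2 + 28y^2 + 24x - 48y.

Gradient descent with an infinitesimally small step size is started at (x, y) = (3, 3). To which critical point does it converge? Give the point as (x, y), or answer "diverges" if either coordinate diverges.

diverges

V is separable, so gradient descent decouples: x follows -∂V/∂x, y follows -∂V/∂y.
∂V/∂x = 12(x - 2)(x - 1)(x + 1); at x=3 this is 96, so x decreases.
∂V/∂y = -8(y - 2)(y - 1)(y + 3); at y=3 this is -96, so y increases.
The y-coordinate has no critical point in that direction and runs off to infinity.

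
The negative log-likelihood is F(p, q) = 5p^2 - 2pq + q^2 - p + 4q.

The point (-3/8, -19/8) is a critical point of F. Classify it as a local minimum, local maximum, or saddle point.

The Hessian of F is constant: H = [[10, -2], [-2, 2]].
det(H) = 10·2 − (-2)² = 16.
det(H) > 0 and tr(H) = 12 > 0, so H is positive definite and the point is a local minimum.

local minimum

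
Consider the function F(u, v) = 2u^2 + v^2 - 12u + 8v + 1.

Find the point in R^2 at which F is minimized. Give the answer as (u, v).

(3, -4)

F(u,v) separates as P(u) + Q(v) + 1, so its minimum is min P + min Q + 1.
P'(u) = 4u - 12 vanishes at u ∈ {3}; Q'(v) = 2v + 8 vanishes at v ∈ {-4}.
Local minima of P (where P''>0): P(3)=-18. Local minima of Q: Q(-4)=-16.
So the global minimum of F is P(3) + Q(-4) + 1 = -18 − 16 + 1 = -33, attained at (3, -4).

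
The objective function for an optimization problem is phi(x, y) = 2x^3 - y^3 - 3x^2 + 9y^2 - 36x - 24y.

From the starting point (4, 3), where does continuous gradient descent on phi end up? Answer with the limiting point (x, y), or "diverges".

phi is separable, so gradient descent decouples: x follows -∂phi/∂x, y follows -∂phi/∂y.
∂phi/∂x = 6(x - 3)(x + 2); at x=4 this is 36, so x decreases.
∂phi/∂y = -3(y - 4)(y - 2); at y=3 this is 3, so y decreases.
x converges to its nearest critical value 3 (a local min of the x-part); y converges to 2. The iterate converges to (3, 2).

(3, 2)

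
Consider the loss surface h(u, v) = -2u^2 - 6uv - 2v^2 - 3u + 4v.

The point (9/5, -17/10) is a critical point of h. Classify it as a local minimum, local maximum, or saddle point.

saddle point

The Hessian of h is constant: H = [[-4, -6], [-6, -4]].
det(H) = (-4)·(-4) − (-6)² = -20.
Since det(H) < 0, H is indefinite and the critical point is a saddle point.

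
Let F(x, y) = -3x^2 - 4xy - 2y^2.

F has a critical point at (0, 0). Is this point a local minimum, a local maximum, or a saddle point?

The Hessian of F is constant: H = [[-6, -4], [-4, -4]].
det(H) = (-6)·(-4) − (-4)² = 8.
det(H) > 0 and tr(H) = -10 < 0, so H is negative definite and the point is a local maximum.

local maximum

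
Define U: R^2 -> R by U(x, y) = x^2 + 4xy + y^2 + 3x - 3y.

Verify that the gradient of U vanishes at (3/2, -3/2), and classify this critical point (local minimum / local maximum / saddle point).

saddle point

∇U = (2x + 4y + 3, 4x + 2y - 3); substituting (3/2, -3/2) gives ∇U = (0, 0), so (3/2, -3/2) is indeed a critical point.
The Hessian of U is constant: H = [[2, 4], [4, 2]].
det(H) = 2·2 − 4² = -12.
Since det(H) < 0, H is indefinite and the critical point is a saddle point.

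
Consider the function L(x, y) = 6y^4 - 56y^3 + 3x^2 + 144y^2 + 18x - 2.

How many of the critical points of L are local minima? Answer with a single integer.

L separates as a function of x plus a function of y, so ∇L=0 decouples.
∂L/∂x = 6(x + 3) = 0 at x ∈ {-3}; ∂L/∂y = 24y(y - 4)(y - 3) = 0 at y ∈ {0, 3, 4}.
The Hessian is diagonal: diag(L_xx, L_yy). Second derivatives: L_xx(-3)=6; L_yy(0)=288, L_yy(3)=-72, L_yy(4)=96.
Local minima occur where both diagonal entries positive: (-3, 0), (-3, 4). Count: 2.

2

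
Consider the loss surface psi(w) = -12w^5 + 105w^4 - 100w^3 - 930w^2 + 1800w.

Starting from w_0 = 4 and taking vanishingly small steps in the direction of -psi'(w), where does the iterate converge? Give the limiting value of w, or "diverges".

psi'(w) = -60(w - 5)(w - 3)(w - 1)(w + 2), so psi'(4) = 1080.
Gradient descent moves in the -psi' direction, i.e. w is decreasing.
The nearest critical point in that direction is w = 3, where psi'' = 1200 > 0 (a local minimum). The iterate converges there.

3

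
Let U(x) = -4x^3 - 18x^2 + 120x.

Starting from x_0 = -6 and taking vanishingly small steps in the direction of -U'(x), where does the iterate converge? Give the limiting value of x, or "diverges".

U'(x) = -12(x - 2)(x + 5), so U'(-6) = -96.
Gradient descent moves in the -U' direction, i.e. x is increasing.
The nearest critical point in that direction is x = -5, where U'' = 84 > 0 (a local minimum). The iterate converges there.

-5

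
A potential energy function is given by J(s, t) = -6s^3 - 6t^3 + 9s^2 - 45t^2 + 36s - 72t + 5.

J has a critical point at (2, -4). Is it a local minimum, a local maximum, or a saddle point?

The mixed partial ∂²J/∂s∂t is 0, so the Hessian at any point is diag(J_ss, J_tt) = diag(18(-2s + 1), -18(2t + 5)).
At (2, -4): H = diag(-54, 54).
The eigenvalues have opposite signs, so H is indefinite: a saddle point.

saddle point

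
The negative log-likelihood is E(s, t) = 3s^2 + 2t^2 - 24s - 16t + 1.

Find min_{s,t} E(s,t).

E(s,t) separates as P(s) + Q(t) + 1, so its minimum is min P + min Q + 1.
P'(s) = 6s - 24 vanishes at s ∈ {4}; Q'(t) = 4(t - 4) vanishes at t ∈ {4}.
Local minima of P (where P''>0): P(4)=-48. Local minima of Q: Q(4)=-32.
So the global minimum of E is P(4) + Q(4) + 1 = -48 − 32 + 1 = -79, attained at (4, 4).

-79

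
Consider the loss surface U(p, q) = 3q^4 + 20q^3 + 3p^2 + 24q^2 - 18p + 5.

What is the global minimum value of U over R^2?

-150

U(p,q) separates as A(p) + B(q) + 5, so its minimum is min A + min B + 5.
A'(p) = 6p - 18 vanishes at p ∈ {3}; B'(q) = 12q(q + 1)(q + 4) vanishes at q ∈ {-4, -1, 0}.
Local minima of A (where A''>0): A(3)=-27. Local minima of B: B(-4)=-128, B(0)=0.
So the global minimum of U is A(3) + B(-4) + 5 = -27 − 128 + 5 = -150, attained at (3, -4).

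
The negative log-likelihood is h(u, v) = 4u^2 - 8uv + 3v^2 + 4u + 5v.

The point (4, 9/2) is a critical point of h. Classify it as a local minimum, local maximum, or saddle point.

saddle point

The Hessian of h is constant: H = [[8, -8], [-8, 6]].
det(H) = 8·6 − (-8)² = -16.
Since det(H) < 0, H is indefinite and the critical point is a saddle point.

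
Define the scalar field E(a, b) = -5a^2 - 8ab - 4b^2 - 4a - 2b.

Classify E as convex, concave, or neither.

concave

E is quadratic, so its Hessian is the constant matrix H = [[-10, -8], [-8, -8]].
det(H) = 16, tr(H) = -18.
det(H) > 0 and tr(H) < 0, so H is negative definite everywhere: concave.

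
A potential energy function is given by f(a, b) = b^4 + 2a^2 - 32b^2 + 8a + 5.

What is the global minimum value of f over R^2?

-259

f(a,b) separates as P(a) + Q(b) + 5, so its minimum is min P + min Q + 5.
P'(a) = 4a + 8 vanishes at a ∈ {-2}; Q'(b) = 4b(b - 4)(b + 4) vanishes at b ∈ {-4, 0, 4}.
Local minima of P (where P''>0): P(-2)=-8. Local minima of Q: Q(-4)=-256, Q(4)=-256.
So the global minimum of f is P(-2) + Q(-4) + 5 = -8 − 256 + 5 = -259, attained at (-2, -4).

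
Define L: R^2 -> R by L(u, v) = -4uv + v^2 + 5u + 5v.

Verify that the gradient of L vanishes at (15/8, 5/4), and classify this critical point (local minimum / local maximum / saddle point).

∇L = (-4v + 5, -4u + 2v + 5); substituting (15/8, 5/4) gives ∇L = (0, 0), so (15/8, 5/4) is indeed a critical point.
The Hessian of L is constant: H = [[0, -4], [-4, 2]].
det(H) = 0·2 − (-4)² = -16.
Since det(H) < 0, H is indefinite and the critical point is a saddle point.

saddle point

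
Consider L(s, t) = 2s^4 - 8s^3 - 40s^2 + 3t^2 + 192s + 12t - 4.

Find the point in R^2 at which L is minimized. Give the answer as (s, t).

(-3, -2)

L(s,t) separates as P(s) + Q(t) − 4, so its minimum is min P + min Q − 4.
P'(s) = 8(s - 4)(s - 2)(s + 3) vanishes at s ∈ {-3, 2, 4}; Q'(t) = 6(t + 2) vanishes at t ∈ {-2}.
Local minima of P (where P''>0): P(-3)=-558, P(4)=128. Local minima of Q: Q(-2)=-12.
So the global minimum of L is P(-3) + Q(-2) − 4 = -558 − 12 − 4 = -574, attained at (-3, -2).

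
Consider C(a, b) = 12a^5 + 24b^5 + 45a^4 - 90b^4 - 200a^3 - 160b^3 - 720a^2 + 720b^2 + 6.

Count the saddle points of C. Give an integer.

C separates as a function of a plus a function of b, so ∇C=0 decouples.
∂C/∂a = 60a(a - 3)(a + 2)(a + 4) = 0 at a ∈ {-4, -2, 0, 3}; ∂C/∂b = 120b(b - 3)(b - 2)(b + 2) = 0 at b ∈ {-2, 0, 2, 3}.
The Hessian is diagonal: diag(C_aa, C_bb). Second derivatives: C_aa(-4)=-3360, C_aa(-2)=1200, C_aa(0)=-1440, C_aa(3)=6300; C_bb(-2)=-4800, C_bb(0)=1440, C_bb(2)=-960, C_bb(3)=1800.
Saddle points occur where the two diagonal entries have opposite signs: (-4, 0), (-4, 3), (-2, -2), (-2, 2), (0, 0), (0, 3), (3, -2), (3, 2). Count: 8.

8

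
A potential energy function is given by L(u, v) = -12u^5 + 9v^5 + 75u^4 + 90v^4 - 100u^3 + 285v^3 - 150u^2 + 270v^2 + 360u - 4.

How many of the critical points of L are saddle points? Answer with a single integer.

L separates as a function of u plus a function of v, so ∇L=0 decouples.
∂L/∂u = -60(u - 3)(u - 2)(u - 1)(u + 1) = 0 at u ∈ {-1, 1, 2, 3}; ∂L/∂v = 45v(v + 1)(v + 3)(v + 4) = 0 at v ∈ {-4, -3, -1, 0}.
The Hessian is diagonal: diag(L_uu, L_vv). Second derivatives: L_uu(-1)=1440, L_uu(1)=-240, L_uu(2)=180, L_uu(3)=-480; L_vv(-4)=-540, L_vv(-3)=270, L_vv(-1)=-270, L_vv(0)=540.
Saddle points occur where the two diagonal entries have opposite signs: (-1, -4), (-1, -1), (1, -3), (1, 0), (2, -4), (2, -1), (3, -3), (3, 0). Count: 8.

8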